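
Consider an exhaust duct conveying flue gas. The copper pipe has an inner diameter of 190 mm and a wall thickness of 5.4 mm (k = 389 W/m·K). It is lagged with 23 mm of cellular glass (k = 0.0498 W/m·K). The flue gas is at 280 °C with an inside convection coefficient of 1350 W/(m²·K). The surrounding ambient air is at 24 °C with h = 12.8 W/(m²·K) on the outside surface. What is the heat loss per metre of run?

q′ ≈ 336 W/m

Cylindrical conduction, so R = ln(r₂/r₁)/(2πkL) per layer, in series:
R_inner film = 1/(h_i·2πr₁L) = 1/(1350×2π×0.095×1) = 0.001241 K/W
R_copper pipe wall = ln(100.4/95)/(2π×389×1) = 2.262×10^-5 K/W
R_cellular glass = ln(123.4/100.4)/(2π×0.0498×1) = 0.6592 K/W
R_outer film = 1/(h_o·2πr_oL) = 1/(12.8×2π×0.1234×1) = 0.1008 K/W
R_total = 0.7612 K/W
Q = ΔT/R_total = 256/0.7612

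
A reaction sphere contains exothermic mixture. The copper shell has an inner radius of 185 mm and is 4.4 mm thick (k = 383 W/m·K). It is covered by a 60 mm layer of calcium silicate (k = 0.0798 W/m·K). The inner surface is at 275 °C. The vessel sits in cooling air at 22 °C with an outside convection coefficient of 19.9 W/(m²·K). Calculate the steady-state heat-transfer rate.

Q ≈ 190 W

Spherical conduction: R = (1/r_in − 1/r_out)/(4πk) per layer; series-sum.
R_copper shell = (1/0.185 − 1/0.1894)/(4π×383) = 2.609×10^-5 K/W
R_calcium silicate = (1/0.1894 − 1/0.2494)/(4π×0.0798) = 1.267 K/W
R_outer film = 1/(h·4πr_o²) = 1/(19.9×4π×0.2494²) = 0.06429 K/W
R_total = 1.331 K/W
Q = ΔT/R_total = 253/1.331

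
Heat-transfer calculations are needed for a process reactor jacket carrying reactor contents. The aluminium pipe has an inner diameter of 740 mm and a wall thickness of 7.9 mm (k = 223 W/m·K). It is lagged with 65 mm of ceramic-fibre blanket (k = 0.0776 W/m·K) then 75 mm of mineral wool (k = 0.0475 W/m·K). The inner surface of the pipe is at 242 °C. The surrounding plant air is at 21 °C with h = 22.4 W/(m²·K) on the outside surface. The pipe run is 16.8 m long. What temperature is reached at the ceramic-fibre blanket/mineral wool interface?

Treating each annulus and film as a series resistance:
R_aluminium pipe wall = ln(377.9/370)/(2π×223×16.8) = 8.975×10^-7 K/W
R_ceramic-fibre blanket = ln(442.9/377.9)/(2π×0.0776×16.8) = 0.01938 K/W
R_mineral wool = ln(517.9/442.9)/(2π×0.0475×16.8) = 0.0312 K/W
R_outer film = 1/(h_o·2πr_oL) = 1/(22.4×2π×0.5179×16.8) = 8.166×10^-4 K/W
R_total = 0.05139 K/W
Q = ΔT/R_total = 221/0.05139
Q = 4300 W
T_interface = T_inner − Q·ΣR(inner→interface) = 242 − 4300×0.01938

T ≈ 159 °C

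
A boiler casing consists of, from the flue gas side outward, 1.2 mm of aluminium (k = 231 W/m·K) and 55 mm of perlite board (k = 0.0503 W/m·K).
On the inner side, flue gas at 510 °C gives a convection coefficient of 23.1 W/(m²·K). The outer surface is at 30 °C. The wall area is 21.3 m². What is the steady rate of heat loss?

Q ≈ 8990 W

Series thermal resistances:
R_inner film = 1/(h_i·A) = 1/(23.1×21.3) = 0.002032 K/W
R_aluminium = L/(kA) = 0.0012/(231×21.3) = 2.439×10^-7 K/W
R_perlite board = L/(kA) = 0.055/(0.0503×21.3) = 0.05134 K/W
R_total = 0.05337 K/W
Q = ΔT / R_total = 480 / 0.05337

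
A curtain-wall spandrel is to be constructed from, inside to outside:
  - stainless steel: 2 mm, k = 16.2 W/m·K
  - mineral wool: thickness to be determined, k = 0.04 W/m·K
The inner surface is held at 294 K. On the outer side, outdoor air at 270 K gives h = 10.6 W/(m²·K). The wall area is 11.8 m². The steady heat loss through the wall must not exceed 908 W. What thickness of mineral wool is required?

Using the resistance-network approach (series):
R_stainless steel = L/(kA) = 0.002/(16.2×11.8) = 1.046×10^-5 K/W
R_outer film = 1/(h_o·A) = 1/(10.6×11.8) = 0.007995 K/W
Sum of the known resistances R_other = 0.008005 K/W
Required total resistance R_tot = ΔT/Q_allow = 24/908 = 0.02643 K/W
R_mineral wool = R_tot − R_other = 0.01843 K/W
L = R·k·A = 0.01843×0.04×11.8

L ≈ 8.7 mm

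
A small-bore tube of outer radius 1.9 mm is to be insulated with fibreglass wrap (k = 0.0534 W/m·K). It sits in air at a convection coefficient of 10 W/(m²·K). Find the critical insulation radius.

r_cr ≈ 5.34 mm

For a cylinder r_cr = k/h = 0.0534/10
r_cr = 5.34 mm; since the bare radius (1.9 mm) is below r_cr, adding a thin layer of insulation will *increase* heat loss.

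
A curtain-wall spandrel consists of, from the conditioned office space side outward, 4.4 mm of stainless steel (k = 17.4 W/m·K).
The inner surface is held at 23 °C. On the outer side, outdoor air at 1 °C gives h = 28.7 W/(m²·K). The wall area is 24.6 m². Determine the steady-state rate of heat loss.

Q ≈ 15400 W

Treating each layer as a thermal resistance in series:
R_stainless steel = L/(kA) = 0.0044/(17.4×24.6) = 1.028×10^-5 K/W
R_outer film = 1/(h_o·A) = 1/(28.7×24.6) = 0.001416 K/W
R_total = 0.001427 K/W
Q = ΔT / R_total = 22 / 0.001427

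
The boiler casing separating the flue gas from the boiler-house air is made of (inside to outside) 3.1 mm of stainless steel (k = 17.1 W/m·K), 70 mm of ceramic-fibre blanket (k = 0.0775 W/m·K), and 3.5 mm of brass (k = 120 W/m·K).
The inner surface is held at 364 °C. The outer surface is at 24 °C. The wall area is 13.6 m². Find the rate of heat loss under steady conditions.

Model the wall as resistances in series:
R_stainless steel = L/(kA) = 0.0031/(17.1×13.6) = 1.333×10^-5 K/W
R_ceramic-fibre blanket = L/(kA) = 0.07/(0.0775×13.6) = 0.06641 K/W
R_brass = L/(kA) = 0.0035/(120×13.6) = 2.145×10^-6 K/W
R_total = 0.06643 K/W
Q = ΔT / R_total = 340 / 0.06643

Q ≈ 5120 W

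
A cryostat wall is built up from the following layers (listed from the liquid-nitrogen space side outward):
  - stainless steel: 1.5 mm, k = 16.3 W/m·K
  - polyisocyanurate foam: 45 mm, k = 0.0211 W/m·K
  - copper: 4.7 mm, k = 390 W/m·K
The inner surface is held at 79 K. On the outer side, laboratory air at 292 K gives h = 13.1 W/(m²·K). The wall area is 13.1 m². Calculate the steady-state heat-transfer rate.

Using the resistance-network approach (series):
R_stainless steel = L/(kA) = 0.0015/(16.3×13.1) = 7.025×10^-6 K/W
R_polyisocyanurate foam = L/(kA) = 0.045/(0.0211×13.1) = 0.1628 K/W
R_copper = L/(kA) = 0.0047/(390×13.1) = 9.199×10^-7 K/W
R_outer film = 1/(h_o·A) = 1/(13.1×13.1) = 0.005827 K/W
R_total = 0.1686 K/W
Q = ΔT / R_total = 213 / 0.1686

Q ≈ 1260 W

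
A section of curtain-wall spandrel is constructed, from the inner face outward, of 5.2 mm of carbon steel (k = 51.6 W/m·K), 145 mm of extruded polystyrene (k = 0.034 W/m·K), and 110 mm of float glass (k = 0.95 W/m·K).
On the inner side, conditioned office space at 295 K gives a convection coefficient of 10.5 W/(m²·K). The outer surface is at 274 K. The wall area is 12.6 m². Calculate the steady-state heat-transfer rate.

Thermal resistances in series:
R_inner film = 1/(h_i·A) = 1/(10.5×12.6) = 0.007559 K/W
R_carbon steel = L/(kA) = 0.0052/(51.6×12.6) = 7.998×10^-6 K/W
R_extruded polystyrene = L/(kA) = 0.145/(0.034×12.6) = 0.3385 K/W
R_float glass = L/(kA) = 0.11/(0.95×12.6) = 0.00919 K/W
R_total = 0.3552 K/W
Q = ΔT / R_total = 21 / 0.3552

Q ≈ 59.1 W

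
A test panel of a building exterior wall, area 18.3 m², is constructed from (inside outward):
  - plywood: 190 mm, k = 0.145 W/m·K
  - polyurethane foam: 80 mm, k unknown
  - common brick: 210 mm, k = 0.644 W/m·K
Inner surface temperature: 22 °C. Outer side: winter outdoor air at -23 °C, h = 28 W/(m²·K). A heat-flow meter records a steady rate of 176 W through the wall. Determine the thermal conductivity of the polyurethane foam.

Series thermal resistances:
R_plywood = L/(kA) = 0.19/(0.145×18.3) = 0.0716 K/W
R_common brick = L/(kA) = 0.21/(0.644×18.3) = 0.01782 K/W
R_outer film = 1/(h_o·A) = 1/(28×18.3) = 0.001952 K/W
Sum of known resistances R_other = 0.09137 K/W
Total R = ΔT/Q = 45/176 = 0.2557 K/W
R_polyurethane foam = R_total − R_other = 0.1643 K/W
k = L/(R·A) = 0.08/(0.1643×18.3)

k ≈ 0.0266 W/(m·K)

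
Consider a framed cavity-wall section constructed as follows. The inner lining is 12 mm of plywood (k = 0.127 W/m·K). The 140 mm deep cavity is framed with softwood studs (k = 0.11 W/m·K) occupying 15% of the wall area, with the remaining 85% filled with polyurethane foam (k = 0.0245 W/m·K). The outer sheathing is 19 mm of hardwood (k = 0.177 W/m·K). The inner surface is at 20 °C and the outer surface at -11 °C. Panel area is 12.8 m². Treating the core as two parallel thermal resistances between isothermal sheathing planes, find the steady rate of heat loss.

Q ≈ 100 W

Sheathing layers in series; stud and cavity paths in parallel between them.
R_inner = 0.012/(0.127×12.8) = 0.007382 K/W
R_stud  = 0.14/(0.11×0.15×12.8) = 0.6629 K/W
R_cav   = 0.14/(0.0245×0.85×12.8) = 0.5252 K/W
1/R_core = 1/R_stud + 1/R_cav → R_core = 0.293 K/W
R_outer = 0.019/(0.177×12.8) = 0.008386 K/W
R_total = 0.3088 K/W
Q = ΔT/R_total = 31/0.3088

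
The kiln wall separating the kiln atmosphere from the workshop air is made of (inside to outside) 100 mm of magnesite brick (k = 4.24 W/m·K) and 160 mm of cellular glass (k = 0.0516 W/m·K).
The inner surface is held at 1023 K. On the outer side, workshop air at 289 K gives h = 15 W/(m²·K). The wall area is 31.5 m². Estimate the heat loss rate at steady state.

Treating each layer as a thermal resistance in series:
R_magnesite brick = L/(kA) = 0.1/(4.24×31.5) = 7.487×10^-4 K/W
R_cellular glass = L/(kA) = 0.16/(0.0516×31.5) = 0.09844 K/W
R_outer film = 1/(h_o·A) = 1/(15×31.5) = 0.002116 K/W
R_total = 0.1013 K/W
Q = ΔT / R_total = 734 / 0.1013

Q ≈ 7250 W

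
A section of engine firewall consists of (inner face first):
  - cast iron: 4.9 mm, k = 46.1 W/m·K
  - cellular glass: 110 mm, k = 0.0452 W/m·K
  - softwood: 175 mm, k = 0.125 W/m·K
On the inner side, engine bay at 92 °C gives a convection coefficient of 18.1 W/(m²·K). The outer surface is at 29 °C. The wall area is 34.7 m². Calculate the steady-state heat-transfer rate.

Q ≈ 562 W

Using the resistance-network approach (series):
R_inner film = 1/(h_i·A) = 1/(18.1×34.7) = 0.001592 K/W
R_cast iron = L/(kA) = 0.0049/(46.1×34.7) = 3.063×10^-6 K/W
R_cellular glass = L/(kA) = 0.11/(0.0452×34.7) = 0.07013 K/W
R_softwood = L/(kA) = 0.175/(0.125×34.7) = 0.04035 K/W
R_total = 0.1121 K/W
Q = ΔT / R_total = 63 / 0.1121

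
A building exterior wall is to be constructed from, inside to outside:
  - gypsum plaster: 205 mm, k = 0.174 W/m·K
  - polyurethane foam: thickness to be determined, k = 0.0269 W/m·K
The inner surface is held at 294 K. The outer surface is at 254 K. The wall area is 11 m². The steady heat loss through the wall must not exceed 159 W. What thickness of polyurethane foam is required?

Series thermal resistances:
R_gypsum plaster = L/(kA) = 0.205/(0.174×11) = 0.1071 K/W
Sum of the known resistances R_other = 0.1071 K/W
Required total resistance R_tot = ΔT/Q_allow = 40/159 = 0.2516 K/W
R_polyurethane foam = R_tot − R_other = 0.1445 K/W
L = R·k·A = 0.1445×0.0269×11

L ≈ 42.7 mm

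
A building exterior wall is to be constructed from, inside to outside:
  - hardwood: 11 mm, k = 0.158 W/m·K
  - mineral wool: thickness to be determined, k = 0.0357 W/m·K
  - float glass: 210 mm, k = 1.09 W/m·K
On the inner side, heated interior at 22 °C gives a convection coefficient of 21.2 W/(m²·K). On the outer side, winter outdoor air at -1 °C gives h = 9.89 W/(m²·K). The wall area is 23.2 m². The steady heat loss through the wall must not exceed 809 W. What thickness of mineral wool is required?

Model the wall as resistances in series:
R_inner film = 1/(h_i·A) = 1/(21.2×23.2) = 0.002033 K/W
R_hardwood = L/(kA) = 0.011/(0.158×23.2) = 0.003001 K/W
R_float glass = L/(kA) = 0.21/(1.09×23.2) = 0.008304 K/W
R_outer film = 1/(h_o·A) = 1/(9.89×23.2) = 0.004358 K/W
Sum of the known resistances R_other = 0.0177 K/W
Required total resistance R_tot = ΔT/Q_allow = 23/809 = 0.02843 K/W
R_mineral wool = R_tot − R_other = 0.01073 K/W
L = R·k·A = 0.01073×0.0357×23.2

L ≈ 8.89 mm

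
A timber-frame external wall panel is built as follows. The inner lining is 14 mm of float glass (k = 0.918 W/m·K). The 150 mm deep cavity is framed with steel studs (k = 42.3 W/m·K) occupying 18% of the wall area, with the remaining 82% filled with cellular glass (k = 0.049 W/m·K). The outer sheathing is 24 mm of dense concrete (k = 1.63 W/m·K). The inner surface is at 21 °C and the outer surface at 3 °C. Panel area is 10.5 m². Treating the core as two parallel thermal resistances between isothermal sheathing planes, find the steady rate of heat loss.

Q ≈ 3810 W

Sheathing layers in series; stud and cavity paths in parallel between them.
R_inner = 0.014/(0.918×10.5) = 0.001452 K/W
R_stud  = 0.15/(42.3×0.18×10.5) = 0.001876 K/W
R_cav   = 0.15/(0.049×0.82×10.5) = 0.3555 K/W
1/R_core = 1/R_stud + 1/R_cav → R_core = 0.001866 K/W
R_outer = 0.024/(1.63×10.5) = 0.001402 K/W
R_total = 0.004721 K/W
Q = ΔT/R_total = 18/0.004721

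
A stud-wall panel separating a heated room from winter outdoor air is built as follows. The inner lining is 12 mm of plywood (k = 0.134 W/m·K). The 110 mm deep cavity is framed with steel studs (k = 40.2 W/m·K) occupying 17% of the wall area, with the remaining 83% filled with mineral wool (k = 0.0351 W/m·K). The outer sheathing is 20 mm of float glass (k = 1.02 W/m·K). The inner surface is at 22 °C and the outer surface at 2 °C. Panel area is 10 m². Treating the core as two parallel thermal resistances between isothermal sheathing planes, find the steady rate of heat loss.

Sheathing layers in series; stud and cavity paths in parallel between them.
R_inner = 0.012/(0.134×10) = 0.008955 K/W
R_stud  = 0.11/(40.2×0.17×10) = 0.00161 K/W
R_cav   = 0.11/(0.0351×0.83×10) = 0.3776 K/W
1/R_core = 1/R_stud + 1/R_cav → R_core = 0.001603 K/W
R_outer = 0.02/(1.02×10) = 0.001961 K/W
R_total = 0.01252 K/W
Q = ΔT/R_total = 20/0.01252

Q ≈ 1600 W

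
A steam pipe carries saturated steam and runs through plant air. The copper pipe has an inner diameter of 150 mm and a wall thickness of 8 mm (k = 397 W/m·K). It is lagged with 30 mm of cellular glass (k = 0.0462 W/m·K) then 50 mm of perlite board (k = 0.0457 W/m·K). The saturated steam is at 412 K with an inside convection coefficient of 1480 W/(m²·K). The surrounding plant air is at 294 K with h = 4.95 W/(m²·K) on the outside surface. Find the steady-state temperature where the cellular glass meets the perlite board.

Cylindrical conduction, so R = ln(r₂/r₁)/(2πkL) per layer, in series:
R_inner film = 1/(h_i·2πr₁L) = 1/(1480×2π×0.075×1) = 0.001434 K/W
R_copper pipe wall = ln(83/75)/(2π×397×1) = 4.063×10^-5 K/W
R_cellular glass = ln(113/83)/(2π×0.0462×1) = 1.063 K/W
R_perlite board = ln(163/113)/(2π×0.0457×1) = 1.276 K/W
R_outer film = 1/(h_o·2πr_oL) = 1/(4.95×2π×0.163×1) = 0.1973 K/W
R_total = 2.538 K/W
Q = ΔT/R_total = 118/2.538
Q = 46.5 W/m
T_interface = T_inner − Q·ΣR(inner→interface) = 412 − 46.5×1.064

T ≈ 363 K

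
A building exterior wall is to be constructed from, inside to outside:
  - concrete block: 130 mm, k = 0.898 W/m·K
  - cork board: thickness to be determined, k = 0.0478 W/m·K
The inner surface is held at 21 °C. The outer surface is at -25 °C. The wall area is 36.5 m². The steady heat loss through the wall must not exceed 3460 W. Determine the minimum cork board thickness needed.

L ≈ 16.3 mm

Model the wall as resistances in series:
R_concrete block = L/(kA) = 0.13/(0.898×36.5) = 0.003966 K/W
Sum of the known resistances R_other = 0.003966 K/W
Required total resistance R_tot = ΔT/Q_allow = 46/3460 = 0.01329 K/W
R_cork board = R_tot − R_other = 0.009329 K/W
L = R·k·A = 0.009329×0.0478×36.5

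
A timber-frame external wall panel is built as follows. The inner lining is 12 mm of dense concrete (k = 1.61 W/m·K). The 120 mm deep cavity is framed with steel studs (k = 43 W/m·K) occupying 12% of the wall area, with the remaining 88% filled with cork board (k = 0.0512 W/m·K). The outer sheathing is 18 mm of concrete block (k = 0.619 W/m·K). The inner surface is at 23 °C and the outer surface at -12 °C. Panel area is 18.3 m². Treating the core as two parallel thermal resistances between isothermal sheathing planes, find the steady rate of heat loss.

Q ≈ 10700 W

Sheathing layers in series; stud and cavity paths in parallel between them.
R_inner = 0.012/(1.61×18.3) = 4.073×10^-4 K/W
R_stud  = 0.12/(43×0.12×18.3) = 0.001271 K/W
R_cav   = 0.12/(0.0512×0.88×18.3) = 0.1455 K/W
1/R_core = 1/R_stud + 1/R_cav → R_core = 0.00126 K/W
R_outer = 0.018/(0.619×18.3) = 0.001589 K/W
R_total = 0.003256 K/W
Q = ΔT/R_total = 35/0.003256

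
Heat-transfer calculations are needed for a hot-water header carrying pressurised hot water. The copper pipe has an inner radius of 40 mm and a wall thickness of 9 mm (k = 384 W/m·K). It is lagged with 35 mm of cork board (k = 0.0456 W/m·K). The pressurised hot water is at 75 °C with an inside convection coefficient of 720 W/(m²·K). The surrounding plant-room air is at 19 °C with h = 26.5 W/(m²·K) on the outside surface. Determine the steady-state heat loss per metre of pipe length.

Per-layer cylindrical resistances, series-summed:
R_inner film = 1/(h_i·2πr₁L) = 1/(720×2π×0.04×1) = 0.005526 K/W
R_copper pipe wall = ln(49/40)/(2π×384×1) = 8.411×10^-5 K/W
R_cork board = ln(84/49)/(2π×0.0456×1) = 1.881 K/W
R_outer film = 1/(h_o·2πr_oL) = 1/(26.5×2π×0.084×1) = 0.0715 K/W
R_total = 1.958 K/W
Q = ΔT/R_total = 56/1.958

q′ ≈ 28.6 W/m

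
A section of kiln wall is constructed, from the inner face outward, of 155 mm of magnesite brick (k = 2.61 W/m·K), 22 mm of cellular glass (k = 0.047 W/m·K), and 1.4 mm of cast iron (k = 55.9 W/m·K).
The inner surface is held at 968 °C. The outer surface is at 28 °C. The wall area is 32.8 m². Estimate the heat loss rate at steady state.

Series thermal resistances:
R_magnesite brick = L/(kA) = 0.155/(2.61×32.8) = 0.001811 K/W
R_cellular glass = L/(kA) = 0.022/(0.047×32.8) = 0.01427 K/W
R_cast iron = L/(kA) = 0.0014/(55.9×32.8) = 7.636×10^-7 K/W
R_total = 0.01608 K/W
Q = ΔT / R_total = 940 / 0.01608

Q ≈ 58400 W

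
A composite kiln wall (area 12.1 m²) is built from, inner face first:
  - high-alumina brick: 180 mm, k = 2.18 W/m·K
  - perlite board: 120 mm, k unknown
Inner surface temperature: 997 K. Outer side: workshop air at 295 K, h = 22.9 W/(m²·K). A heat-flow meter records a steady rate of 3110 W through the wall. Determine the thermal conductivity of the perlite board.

Using the resistance-network approach (series):
R_high-alumina brick = L/(kA) = 0.18/(2.18×12.1) = 0.006824 K/W
R_outer film = 1/(h_o·A) = 1/(22.9×12.1) = 0.003609 K/W
Sum of known resistances R_other = 0.01043 K/W
Total R = ΔT/Q = 702/3110 = 0.2257 K/W
R_perlite board = R_total − R_other = 0.2153 K/W
k = L/(R·A) = 0.12/(0.2153×12.1)

k ≈ 0.0461 W/(m·K)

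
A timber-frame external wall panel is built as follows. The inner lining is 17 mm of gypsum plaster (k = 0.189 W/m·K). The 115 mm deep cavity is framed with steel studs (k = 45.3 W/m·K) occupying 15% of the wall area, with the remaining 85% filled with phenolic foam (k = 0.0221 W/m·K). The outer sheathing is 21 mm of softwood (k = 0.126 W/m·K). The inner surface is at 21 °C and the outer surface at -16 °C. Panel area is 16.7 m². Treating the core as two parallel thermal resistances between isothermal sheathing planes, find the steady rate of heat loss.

Q ≈ 2260 W

Sheathing layers in series; stud and cavity paths in parallel between them.
R_inner = 0.017/(0.189×16.7) = 0.005386 K/W
R_stud  = 0.115/(45.3×0.15×16.7) = 0.001013 K/W
R_cav   = 0.115/(0.0221×0.85×16.7) = 0.3666 K/W
1/R_core = 1/R_stud + 1/R_cav → R_core = 0.001011 K/W
R_outer = 0.021/(0.126×16.7) = 0.00998 K/W
R_total = 0.01638 K/W
Q = ΔT/R_total = 37/0.01638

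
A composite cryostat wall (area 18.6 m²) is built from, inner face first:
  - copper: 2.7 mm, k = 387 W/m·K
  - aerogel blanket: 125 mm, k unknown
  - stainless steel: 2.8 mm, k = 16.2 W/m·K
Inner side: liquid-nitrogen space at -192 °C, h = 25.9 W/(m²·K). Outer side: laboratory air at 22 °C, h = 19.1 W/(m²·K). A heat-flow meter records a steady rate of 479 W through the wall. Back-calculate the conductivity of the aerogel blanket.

k ≈ 0.0152 W/(m·K)

Using the resistance-network approach (series):
R_inner film = 1/(h_i·A) = 1/(25.9×18.6) = 0.002076 K/W
R_copper = L/(kA) = 0.0027/(387×18.6) = 3.751×10^-7 K/W
R_stainless steel = L/(kA) = 0.0028/(16.2×18.6) = 9.292×10^-6 K/W
R_outer film = 1/(h_o·A) = 1/(19.1×18.6) = 0.002815 K/W
Sum of known resistances R_other = 0.0049 K/W
Total R = ΔT/Q = 214/479 = 0.4468 K/W
R_aerogel blanket = R_total − R_other = 0.4419 K/W
k = L/(R·A) = 0.125/(0.4419×18.6)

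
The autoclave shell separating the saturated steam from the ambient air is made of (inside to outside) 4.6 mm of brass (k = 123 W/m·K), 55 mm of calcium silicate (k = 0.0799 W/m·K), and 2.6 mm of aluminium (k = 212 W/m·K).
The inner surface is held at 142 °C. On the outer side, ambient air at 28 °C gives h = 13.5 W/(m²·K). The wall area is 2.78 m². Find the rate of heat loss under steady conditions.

Using the resistance-network approach (series):
R_brass = L/(kA) = 0.0046/(123×2.78) = 1.345×10^-5 K/W
R_calcium silicate = L/(kA) = 0.055/(0.0799×2.78) = 0.2476 K/W
R_aluminium = L/(kA) = 0.0026/(212×2.78) = 4.412×10^-6 K/W
R_outer film = 1/(h_o·A) = 1/(13.5×2.78) = 0.02665 K/W
R_total = 0.2743 K/W
Q = ΔT / R_total = 114 / 0.2743

Q ≈ 416 W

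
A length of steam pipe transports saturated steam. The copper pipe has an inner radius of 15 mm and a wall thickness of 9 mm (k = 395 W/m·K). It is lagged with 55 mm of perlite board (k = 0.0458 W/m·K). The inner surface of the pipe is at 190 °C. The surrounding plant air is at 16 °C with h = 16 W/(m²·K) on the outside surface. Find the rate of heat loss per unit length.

Per-layer cylindrical resistances, series-summed:
R_copper pipe wall = ln(24/15)/(2π×395×1) = 1.894×10^-4 K/W
R_perlite board = ln(79/24)/(2π×0.0458×1) = 4.14 K/W
R_outer film = 1/(h_o·2πr_oL) = 1/(16×2π×0.079×1) = 0.1259 K/W
R_total = 4.266 K/W
Q = ΔT/R_total = 174/4.266

q′ ≈ 40.8 W/m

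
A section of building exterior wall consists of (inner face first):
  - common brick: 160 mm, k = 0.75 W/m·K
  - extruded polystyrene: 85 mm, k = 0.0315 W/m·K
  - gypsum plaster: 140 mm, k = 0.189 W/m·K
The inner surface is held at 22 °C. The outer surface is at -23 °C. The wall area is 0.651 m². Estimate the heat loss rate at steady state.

Q ≈ 8.02 W

Model the wall as resistances in series:
R_common brick = L/(kA) = 0.16/(0.75×0.651) = 0.3277 K/W
R_extruded polystyrene = L/(kA) = 0.085/(0.0315×0.651) = 4.145 K/W
R_gypsum plaster = L/(kA) = 0.14/(0.189×0.651) = 1.138 K/W
R_total = 5.611 K/W
Q = ΔT / R_total = 45 / 5.611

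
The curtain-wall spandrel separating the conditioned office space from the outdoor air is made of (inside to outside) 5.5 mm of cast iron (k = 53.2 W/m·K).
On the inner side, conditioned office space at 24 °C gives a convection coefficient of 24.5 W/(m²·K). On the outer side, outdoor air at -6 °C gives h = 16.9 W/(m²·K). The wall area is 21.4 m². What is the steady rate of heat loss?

Using the resistance-network approach (series):
R_inner film = 1/(h_i·A) = 1/(24.5×21.4) = 0.001907 K/W
R_cast iron = L/(kA) = 0.0055/(53.2×21.4) = 4.831×10^-6 K/W
R_outer film = 1/(h_o·A) = 1/(16.9×21.4) = 0.002765 K/W
R_total = 0.004677 K/W
Q = ΔT / R_total = 30 / 0.004677

Q ≈ 6410 W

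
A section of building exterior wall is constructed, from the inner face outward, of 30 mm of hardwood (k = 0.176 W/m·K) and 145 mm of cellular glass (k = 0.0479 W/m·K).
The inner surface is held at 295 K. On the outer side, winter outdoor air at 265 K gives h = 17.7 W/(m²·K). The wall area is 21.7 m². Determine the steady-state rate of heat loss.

Q ≈ 200 W

Series thermal resistances:
R_hardwood = L/(kA) = 0.03/(0.176×21.7) = 0.007855 K/W
R_cellular glass = L/(kA) = 0.145/(0.0479×21.7) = 0.1395 K/W
R_outer film = 1/(h_o·A) = 1/(17.7×21.7) = 0.002604 K/W
R_total = 0.15 K/W
Q = ΔT / R_total = 30 / 0.15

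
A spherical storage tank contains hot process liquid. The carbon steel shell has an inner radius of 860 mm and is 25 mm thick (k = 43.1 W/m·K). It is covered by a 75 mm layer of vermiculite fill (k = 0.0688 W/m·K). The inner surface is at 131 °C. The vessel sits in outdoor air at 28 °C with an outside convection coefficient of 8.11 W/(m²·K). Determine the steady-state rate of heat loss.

Q ≈ 913 W

Each spherical layer contributes R = (1/r_i − 1/r_o)/(4πk):
R_carbon steel shell = (1/0.86 − 1/0.885)/(4π×43.1) = 6.065×10^-5 K/W
R_vermiculite fill = (1/0.885 − 1/0.96)/(4π×0.0688) = 0.1021 K/W
R_outer film = 1/(h·4πr_o²) = 1/(8.11×4π×0.96²) = 0.01065 K/W
R_total = 0.1128 K/W
Q = ΔT/R_total = 103/0.1128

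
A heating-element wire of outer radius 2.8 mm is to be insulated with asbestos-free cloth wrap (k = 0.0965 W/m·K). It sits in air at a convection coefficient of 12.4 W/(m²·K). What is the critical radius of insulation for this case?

For a cylinder r_cr = k/h = 0.0965/12.4
r_cr = 7.78 mm; since the bare radius (2.8 mm) is below r_cr, adding a thin layer of insulation will *increase* heat loss.

r_cr ≈ 7.78 mm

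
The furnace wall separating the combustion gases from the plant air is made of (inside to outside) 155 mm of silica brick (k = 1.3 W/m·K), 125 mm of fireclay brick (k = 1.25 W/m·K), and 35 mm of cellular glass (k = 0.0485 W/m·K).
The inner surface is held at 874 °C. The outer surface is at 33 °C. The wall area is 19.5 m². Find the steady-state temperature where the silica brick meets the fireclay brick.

T ≈ 767 °C

Thermal resistances in series:
R_silica brick = L/(kA) = 0.155/(1.3×19.5) = 0.006114 K/W
R_fireclay brick = L/(kA) = 0.125/(1.25×19.5) = 0.005128 K/W
R_cellular glass = L/(kA) = 0.035/(0.0485×19.5) = 0.03701 K/W
R_total = 0.04825 K/W;  Q = ΔT/R_total = 841/0.04825 = 17430 W
T_interface = T_inner − Q·ΣR(inner→interface) = 874 − 17400×0.006114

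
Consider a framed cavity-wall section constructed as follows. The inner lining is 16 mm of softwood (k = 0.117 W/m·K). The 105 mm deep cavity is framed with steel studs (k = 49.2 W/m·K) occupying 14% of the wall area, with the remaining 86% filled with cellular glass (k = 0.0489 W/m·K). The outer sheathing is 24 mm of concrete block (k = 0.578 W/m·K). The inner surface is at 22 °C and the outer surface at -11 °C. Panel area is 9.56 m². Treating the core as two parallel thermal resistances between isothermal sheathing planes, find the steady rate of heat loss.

Q ≈ 1630 W

Sheathing layers in series; stud and cavity paths in parallel between them.
R_inner = 0.016/(0.117×9.56) = 0.0143 K/W
R_stud  = 0.105/(49.2×0.14×9.56) = 0.001595 K/W
R_cav   = 0.105/(0.0489×0.86×9.56) = 0.2612 K/W
1/R_core = 1/R_stud + 1/R_cav → R_core = 0.001585 K/W
R_outer = 0.024/(0.578×9.56) = 0.004343 K/W
R_total = 0.02023 K/W
Q = ΔT/R_total = 33/0.02023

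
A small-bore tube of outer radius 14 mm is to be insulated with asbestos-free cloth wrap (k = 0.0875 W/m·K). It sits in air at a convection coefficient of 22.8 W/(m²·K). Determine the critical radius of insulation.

For a cylinder r_cr = k/h = 0.0875/22.8
r_cr = 3.84 mm; since the bare radius (14 mm) is above r_cr, any added insulation will reduce heat loss.

r_cr ≈ 3.84 mm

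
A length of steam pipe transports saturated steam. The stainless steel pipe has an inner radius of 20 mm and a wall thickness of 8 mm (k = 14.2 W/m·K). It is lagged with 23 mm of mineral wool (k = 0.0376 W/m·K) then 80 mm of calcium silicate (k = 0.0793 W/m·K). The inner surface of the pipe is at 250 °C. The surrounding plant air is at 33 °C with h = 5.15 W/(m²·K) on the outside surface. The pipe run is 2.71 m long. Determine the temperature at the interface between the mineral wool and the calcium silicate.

T ≈ 132 °C

Per-layer cylindrical resistances, series-summed:
R_stainless steel pipe wall = ln(28/20)/(2π×14.2×2.71) = 0.001392 K/W
R_mineral wool = ln(51/28)/(2π×0.0376×2.71) = 0.9366 K/W
R_calcium silicate = ln(131/51)/(2π×0.0793×2.71) = 0.6987 K/W
R_outer film = 1/(h_o·2πr_oL) = 1/(5.15×2π×0.131×2.71) = 0.08705 K/W
R_total = 1.724 K/W
Q = ΔT/R_total = 217/1.724
Q = 126 W
T_interface = T_inner − Q·ΣR(inner→interface) = 250 − 126×0.938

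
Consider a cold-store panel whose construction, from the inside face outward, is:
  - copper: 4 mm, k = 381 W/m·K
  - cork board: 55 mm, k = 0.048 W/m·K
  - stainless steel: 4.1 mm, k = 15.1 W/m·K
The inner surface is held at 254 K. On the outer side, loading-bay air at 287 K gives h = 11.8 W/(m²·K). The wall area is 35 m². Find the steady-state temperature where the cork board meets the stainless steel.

T ≈ 285 K

Thermal resistances in series:
R_copper = L/(kA) = 0.004/(381×35) = 3×10^-7 K/W
R_cork board = L/(kA) = 0.055/(0.048×35) = 0.03274 K/W
R_stainless steel = L/(kA) = 0.0041/(15.1×35) = 7.758×10^-6 K/W
R_outer film = 1/(h_o·A) = 1/(11.8×35) = 0.002421 K/W
R_total = 0.03517 K/W;  Q = ΔT/R_total = 33/0.03517 = 938.4 W
T_interface = T_inner + Q·ΣR(inner→interface) = 254 + 938×0.03274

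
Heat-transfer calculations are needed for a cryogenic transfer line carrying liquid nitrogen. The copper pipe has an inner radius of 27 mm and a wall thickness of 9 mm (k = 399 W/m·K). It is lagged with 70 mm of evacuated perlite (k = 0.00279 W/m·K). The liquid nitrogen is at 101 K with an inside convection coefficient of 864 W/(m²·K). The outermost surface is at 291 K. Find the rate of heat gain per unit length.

q′ ≈ 3.08 W/m

Cylindrical conduction, so R = ln(r₂/r₁)/(2πkL) per layer, in series:
R_inner film = 1/(h_i·2πr₁L) = 1/(864×2π×0.027×1) = 0.006822 K/W
R_copper pipe wall = ln(36/27)/(2π×399×1) = 1.148×10^-4 K/W
R_evacuated perlite = ln(106/36)/(2π×0.00279×1) = 61.6 K/W
R_total = 61.61 K/W
Q = ΔT/R_total = 190/61.61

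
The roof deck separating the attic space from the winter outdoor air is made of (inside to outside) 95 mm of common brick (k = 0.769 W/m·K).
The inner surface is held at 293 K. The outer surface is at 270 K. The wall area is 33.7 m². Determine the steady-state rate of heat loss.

Series thermal resistances:
R_common brick = L/(kA) = 0.095/(0.769×33.7) = 0.003666 K/W
R_total = 0.003666 K/W
Q = ΔT / R_total = 23 / 0.003666

Q ≈ 6270 W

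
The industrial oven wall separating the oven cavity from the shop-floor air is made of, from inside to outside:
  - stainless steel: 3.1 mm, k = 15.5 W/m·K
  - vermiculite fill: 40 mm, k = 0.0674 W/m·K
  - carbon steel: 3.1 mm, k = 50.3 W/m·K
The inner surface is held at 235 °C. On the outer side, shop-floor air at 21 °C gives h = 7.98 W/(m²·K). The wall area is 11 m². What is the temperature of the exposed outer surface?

T ≈ 58.3 °C

Using the resistance-network approach (series):
R_stainless steel = L/(kA) = 0.0031/(15.5×11) = 1.818×10^-5 K/W
R_vermiculite fill = L/(kA) = 0.04/(0.0674×11) = 0.05395 K/W
R_carbon steel = L/(kA) = 0.0031/(50.3×11) = 5.603×10^-6 K/W
R_outer film = 1/(h_o·A) = 1/(7.98×11) = 0.01139 K/W
R_total = 0.06537 K/W;  Q = ΔT/R_total = 214/0.06537 = 3274 W
T_interface = T_inner − Q·ΣR(inner→interface) = 235 − 3270×0.05398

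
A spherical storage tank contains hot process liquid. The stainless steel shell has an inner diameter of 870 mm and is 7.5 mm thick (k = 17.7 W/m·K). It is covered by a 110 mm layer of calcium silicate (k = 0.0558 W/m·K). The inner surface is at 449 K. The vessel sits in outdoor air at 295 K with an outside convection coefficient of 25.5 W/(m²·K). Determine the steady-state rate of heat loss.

Radial (spherical) resistances in series:
R_stainless steel shell = (1/0.435 − 1/0.4425)/(4π×17.7) = 1.752×10^-4 K/W
R_calcium silicate = (1/0.4425 − 1/0.5525)/(4π×0.0558) = 0.6417 K/W
R_outer film = 1/(h·4πr_o²) = 1/(25.5×4π×0.5525²) = 0.01022 K/W
R_total = 0.6521 K/W
Q = ΔT/R_total = 154/0.6521

Q ≈ 236 W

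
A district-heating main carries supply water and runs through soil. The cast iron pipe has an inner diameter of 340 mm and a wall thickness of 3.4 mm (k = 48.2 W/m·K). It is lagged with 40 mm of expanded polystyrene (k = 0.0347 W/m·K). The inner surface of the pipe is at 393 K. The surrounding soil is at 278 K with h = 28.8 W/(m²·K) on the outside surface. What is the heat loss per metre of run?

q′ ≈ 118 W/m

For a radial system each layer contributes R = ln(r_out/r_in)/(2πkL); films add R = 1/(hA).
R_cast iron pipe wall = ln(173.4/170)/(2π×48.2×1) = 6.539×10^-5 K/W
R_expanded polystyrene = ln(213.4/173.4)/(2π×0.0347×1) = 0.952 K/W
R_outer film = 1/(h_o·2πr_oL) = 1/(28.8×2π×0.2134×1) = 0.0259 K/W
R_total = 0.978 K/W
Q = ΔT/R_total = 115/0.978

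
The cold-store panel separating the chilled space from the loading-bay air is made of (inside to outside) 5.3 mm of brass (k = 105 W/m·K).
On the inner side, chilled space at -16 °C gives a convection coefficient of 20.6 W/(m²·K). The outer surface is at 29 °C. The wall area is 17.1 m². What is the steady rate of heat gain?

Q ≈ 15800 W

Series thermal resistances:
R_inner film = 1/(h_i·A) = 1/(20.6×17.1) = 0.002839 K/W
R_brass = L/(kA) = 0.0053/(105×17.1) = 2.952×10^-6 K/W
R_total = 0.002842 K/W
Q = ΔT / R_total = 45 / 0.002842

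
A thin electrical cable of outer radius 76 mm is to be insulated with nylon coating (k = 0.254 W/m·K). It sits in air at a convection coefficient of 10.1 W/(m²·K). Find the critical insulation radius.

For a cylinder r_cr = k/h = 0.254/10.1
r_cr = 25.1 mm; since the bare radius (76 mm) is above r_cr, any added insulation will reduce heat loss.

r_cr ≈ 25.1 mm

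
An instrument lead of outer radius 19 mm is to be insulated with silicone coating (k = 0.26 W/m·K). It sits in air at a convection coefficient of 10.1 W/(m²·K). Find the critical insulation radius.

r_cr ≈ 25.7 mm

For a cylinder r_cr = k/h = 0.26/10.1
r_cr = 25.7 mm; since the bare radius (19 mm) is below r_cr, adding a thin layer of insulation will *increase* heat loss.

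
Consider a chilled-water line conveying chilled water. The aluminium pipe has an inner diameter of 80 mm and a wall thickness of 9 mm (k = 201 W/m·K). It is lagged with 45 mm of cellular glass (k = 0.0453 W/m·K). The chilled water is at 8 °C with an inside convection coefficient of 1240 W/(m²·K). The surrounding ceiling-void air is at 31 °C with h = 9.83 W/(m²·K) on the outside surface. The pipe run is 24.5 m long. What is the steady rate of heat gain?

For a radial system each layer contributes R = ln(r_out/r_in)/(2πkL); films add R = 1/(hA).
R_inner film = 1/(h_i·2πr₁L) = 1/(1240×2π×0.04×24.5) = 1.31×10^-4 K/W
R_aluminium pipe wall = ln(49/40)/(2π×201×24.5) = 6.559×10^-6 K/W
R_cellular glass = ln(94/49)/(2π×0.0453×24.5) = 0.09342 K/W
R_outer film = 1/(h_o·2πr_oL) = 1/(9.83×2π×0.094×24.5) = 0.00703 K/W
R_total = 0.1006 K/W
Q = ΔT/R_total = 23/0.1006

Q ≈ 229 W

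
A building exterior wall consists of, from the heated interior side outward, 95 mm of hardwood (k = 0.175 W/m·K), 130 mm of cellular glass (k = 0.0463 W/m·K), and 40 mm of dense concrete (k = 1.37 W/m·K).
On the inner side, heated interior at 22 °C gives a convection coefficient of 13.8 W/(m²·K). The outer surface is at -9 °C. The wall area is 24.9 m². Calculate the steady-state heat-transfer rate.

Q ≈ 224 W

Series thermal resistances:
R_inner film = 1/(h_i·A) = 1/(13.8×24.9) = 0.00291 K/W
R_hardwood = L/(kA) = 0.095/(0.175×24.9) = 0.0218 K/W
R_cellular glass = L/(kA) = 0.13/(0.0463×24.9) = 0.1128 K/W
R_dense concrete = L/(kA) = 0.04/(1.37×24.9) = 0.001173 K/W
R_total = 0.1386 K/W
Q = ΔT / R_total = 31 / 0.1386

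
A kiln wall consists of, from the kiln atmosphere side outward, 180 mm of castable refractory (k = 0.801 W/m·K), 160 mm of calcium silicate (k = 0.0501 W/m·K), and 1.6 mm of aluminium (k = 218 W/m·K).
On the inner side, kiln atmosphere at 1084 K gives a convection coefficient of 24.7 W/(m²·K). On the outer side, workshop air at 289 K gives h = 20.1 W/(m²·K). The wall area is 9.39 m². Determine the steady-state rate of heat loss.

Model the wall as resistances in series:
R_inner film = 1/(h_i·A) = 1/(24.7×9.39) = 0.004312 K/W
R_castable refractory = L/(kA) = 0.18/(0.801×9.39) = 0.02393 K/W
R_calcium silicate = L/(kA) = 0.16/(0.0501×9.39) = 0.3401 K/W
R_aluminium = L/(kA) = 0.0016/(218×9.39) = 7.816×10^-7 K/W
R_outer film = 1/(h_o·A) = 1/(20.1×9.39) = 0.005298 K/W
R_total = 0.3737 K/W
Q = ΔT / R_total = 795 / 0.3737

Q ≈ 2130 W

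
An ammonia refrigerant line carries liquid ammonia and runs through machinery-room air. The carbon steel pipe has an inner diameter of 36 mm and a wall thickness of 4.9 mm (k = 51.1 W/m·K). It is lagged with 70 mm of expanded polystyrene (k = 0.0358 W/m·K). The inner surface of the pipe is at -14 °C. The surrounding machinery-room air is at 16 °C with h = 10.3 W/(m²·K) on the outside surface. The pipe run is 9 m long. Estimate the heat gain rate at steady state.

Q ≈ 42.2 W

Radial resistances (cylindrical: R_cond = ln(r_o/r_i)/(2πkL), R_conv = 1/(h·2πrL)):
R_carbon steel pipe wall = ln(22.9/18)/(2π×51.1×9) = 8.332×10^-5 K/W
R_expanded polystyrene = ln(92.9/22.9)/(2π×0.0358×9) = 0.6917 K/W
R_outer film = 1/(h_o·2πr_oL) = 1/(10.3×2π×0.0929×9) = 0.01848 K/W
R_total = 0.7103 K/W
Q = ΔT/R_total = 30/0.7103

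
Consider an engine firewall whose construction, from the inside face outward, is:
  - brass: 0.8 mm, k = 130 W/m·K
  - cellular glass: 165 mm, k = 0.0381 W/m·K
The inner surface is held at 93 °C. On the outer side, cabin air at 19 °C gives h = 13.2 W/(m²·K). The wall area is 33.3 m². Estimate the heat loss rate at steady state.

Q ≈ 559 W

Model the wall as resistances in series:
R_brass = L/(kA) = 0.0008/(130×33.3) = 1.848×10^-7 K/W
R_cellular glass = L/(kA) = 0.165/(0.0381×33.3) = 0.1301 K/W
R_outer film = 1/(h_o·A) = 1/(13.2×33.3) = 0.002275 K/W
R_total = 0.1323 K/W
Q = ΔT / R_total = 74 / 0.1323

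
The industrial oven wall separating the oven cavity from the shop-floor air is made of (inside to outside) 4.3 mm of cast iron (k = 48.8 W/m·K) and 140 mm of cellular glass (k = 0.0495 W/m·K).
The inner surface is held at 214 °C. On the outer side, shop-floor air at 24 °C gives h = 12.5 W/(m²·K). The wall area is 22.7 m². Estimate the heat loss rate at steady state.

Using the resistance-network approach (series):
R_cast iron = L/(kA) = 0.0043/(48.8×22.7) = 3.882×10^-6 K/W
R_cellular glass = L/(kA) = 0.14/(0.0495×22.7) = 0.1246 K/W
R_outer film = 1/(h_o·A) = 1/(12.5×22.7) = 0.003524 K/W
R_total = 0.1281 K/W
Q = ΔT / R_total = 190 / 0.1281

Q ≈ 1480 W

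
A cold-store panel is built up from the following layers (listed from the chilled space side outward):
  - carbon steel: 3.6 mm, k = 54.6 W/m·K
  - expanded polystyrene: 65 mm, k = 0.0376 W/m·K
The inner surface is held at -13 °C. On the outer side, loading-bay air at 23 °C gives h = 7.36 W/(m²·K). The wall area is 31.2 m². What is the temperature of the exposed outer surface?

Model the wall as resistances in series:
R_carbon steel = L/(kA) = 0.0036/(54.6×31.2) = 2.113×10^-6 K/W
R_expanded polystyrene = L/(kA) = 0.065/(0.0376×31.2) = 0.05541 K/W
R_outer film = 1/(h_o·A) = 1/(7.36×31.2) = 0.004355 K/W
R_total = 0.05976 K/W;  Q = ΔT/R_total = 36/0.05976 = 602.4 W
T_interface = T_inner + Q·ΣR(inner→interface) = -13 + 602×0.05541

T ≈ 20.4 °C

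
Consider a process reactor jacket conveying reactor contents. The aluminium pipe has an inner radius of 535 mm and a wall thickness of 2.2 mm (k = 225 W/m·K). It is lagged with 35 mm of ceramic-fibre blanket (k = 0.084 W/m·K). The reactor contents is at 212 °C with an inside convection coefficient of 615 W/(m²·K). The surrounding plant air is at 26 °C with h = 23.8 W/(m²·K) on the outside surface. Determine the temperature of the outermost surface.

Cylindrical conduction, so R = ln(r₂/r₁)/(2πkL) per layer, in series:
R_inner film = 1/(h_i·2πr₁L) = 1/(615×2π×0.535×1) = 4.837×10^-4 K/W
R_aluminium pipe wall = ln(537.2/535)/(2π×225×1) = 2.903×10^-6 K/W
R_ceramic-fibre blanket = ln(572.2/537.2)/(2π×0.084×1) = 0.1196 K/W
R_outer film = 1/(h_o·2πr_oL) = 1/(23.8×2π×0.5722×1) = 0.01169 K/W
R_total = 0.1318 K/W
Q = ΔT/R_total = 186/0.1318
Q = 1410 W/m
T_interface = T_inner − Q·ΣR(inner→interface) = 212 − 1410×0.1201

T ≈ 42.5 °C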